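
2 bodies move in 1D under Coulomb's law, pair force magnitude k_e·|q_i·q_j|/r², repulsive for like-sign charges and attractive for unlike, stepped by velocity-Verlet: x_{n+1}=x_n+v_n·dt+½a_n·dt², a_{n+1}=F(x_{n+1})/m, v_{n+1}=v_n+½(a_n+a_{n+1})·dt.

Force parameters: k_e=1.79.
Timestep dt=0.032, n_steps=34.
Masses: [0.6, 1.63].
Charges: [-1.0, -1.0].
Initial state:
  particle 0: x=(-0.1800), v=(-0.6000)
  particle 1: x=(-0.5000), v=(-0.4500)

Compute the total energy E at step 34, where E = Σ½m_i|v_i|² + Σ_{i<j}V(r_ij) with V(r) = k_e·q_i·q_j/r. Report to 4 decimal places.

step 0: x0=(-0.1800) x1=(-0.5000)
step 1: x0=(-0.1843) x1=(-0.5199)
step 2: x0=(-0.1614) x1=(-0.5498)
step 3: x0=(-0.1183) x1=(-0.5871)
step 4: x0=(-0.0613) x1=(-0.6295)
step 5: x0=(0.0051) x1=(-0.6755)
step 6: x0=(0.0782) x1=(-0.7238)
step 7: x0=(0.1560) x1=(-0.7739)
step 8: x0=(0.2373) x1=(-0.8254)
step 9: x0=(0.3214) x1=(-0.8778)
step 10: x0=(0.4075) x1=(-0.9309)
step 11: x0=(0.4954) x1=(-0.9848)
step 12: x0=(0.5847) x1=(-1.0391)
step 13: x0=(0.6751) x1=(-1.0938)
step 14: x0=(0.7665) x1=(-1.1490)
step 15: x0=(0.8588) x1=(-1.2044)
step 16: x0=(0.9517) x1=(-1.2601)
step 17: x0=(1.0453) x1=(-1.3160)
step 18: x0=(1.1394) x1=(-1.3721)
step 19: x0=(1.2340) x1=(-1.4284)
step 20: x0=(1.3291) x1=(-1.4848)
step 21: x0=(1.4245) x1=(-1.5414)
step 22: x0=(1.5203) x1=(-1.5982)
step 23: x0=(1.6164) x1=(-1.6550)
step 24: x0=(1.7128) x1=(-1.7119)
step 25: x0=(1.8094) x1=(-1.7690)
step 26: x0=(1.9063) x1=(-1.8261)
step 27: x0=(2.0034) x1=(-1.8833)
step 28: x0=(2.1007) x1=(-1.9406)
step 29: x0=(2.1981) x1=(-1.9979)
step 30: x0=(2.2958) x1=(-2.0554)
step 31: x0=(2.3936) x1=(-2.1128)
step 32: x0=(2.4916) x1=(-2.1704)
step 33: x0=(2.5897) x1=(-2.2279)
step 34: x0=(2.6879) x1=(-2.2856)
step 0 velocities: v0=(-0.6000) v1=(-0.4500)
step 0: KE=0.2730, PE=5.5938, E=5.8668
step 34 velocities: v0=(3.0720) v1=(-1.8016)
step 34: KE=5.4765, PE=0.3599, E=5.8364

5.8364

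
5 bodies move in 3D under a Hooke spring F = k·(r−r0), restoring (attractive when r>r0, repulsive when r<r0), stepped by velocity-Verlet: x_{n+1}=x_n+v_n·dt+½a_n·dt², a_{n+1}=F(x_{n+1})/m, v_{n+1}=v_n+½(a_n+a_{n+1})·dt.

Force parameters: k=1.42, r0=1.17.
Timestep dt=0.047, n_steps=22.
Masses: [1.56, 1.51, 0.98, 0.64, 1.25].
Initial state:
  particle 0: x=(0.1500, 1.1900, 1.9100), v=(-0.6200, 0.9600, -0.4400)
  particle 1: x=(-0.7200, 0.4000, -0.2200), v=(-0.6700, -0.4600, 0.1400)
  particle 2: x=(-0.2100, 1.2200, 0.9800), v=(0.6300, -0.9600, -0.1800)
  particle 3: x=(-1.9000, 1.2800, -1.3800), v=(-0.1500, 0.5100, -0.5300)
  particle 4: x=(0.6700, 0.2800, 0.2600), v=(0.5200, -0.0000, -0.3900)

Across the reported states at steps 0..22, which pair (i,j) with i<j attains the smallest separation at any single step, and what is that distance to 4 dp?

step 0: x0=(0.1500, 1.1900, 1.9100) x1=(-0.7200, 0.4000, -0.2200) x2=(-0.2100, 1.2200, 0.9800) x3=(-1.9000, 1.2800, -1.3800) x4=(0.6700, 0.2800, 0.2600)
step 1: x0=(0.1192, 1.2344, 1.8854) x1=(-0.7511, 0.3793, -0.2123) x2=(-0.1820, 1.1743, 0.9683) x3=(-1.8960, 1.3014, -1.3922) x4=(0.6915, 0.2815, 0.2413)
step 2: x0=(0.0854, 1.2772, 1.8530) x1=(-0.7811, 0.3606, -0.2025) x2=(-0.1574, 1.1277, 0.9502) x3=(-1.8698, 1.3172, -1.3790) x4=(0.7071, 0.2862, 0.2217)
step 3: x0=(0.0485, 1.3184, 1.8131) x1=(-0.8100, 0.3440, -0.1907) x2=(-0.1362, 1.0803, 0.9257) x3=(-1.8221, 1.3274, -1.3409) x4=(0.7166, 0.2939, 0.2013)
step 4: x0=(0.0088, 1.3579, 1.7659) x1=(-0.8377, 0.3295, -0.1768) x2=(-0.1185, 1.0323, 0.8950) x3=(-1.7536, 1.3320, -1.2790) x4=(0.7202, 0.3046, 0.1802)
step 5: x0=(-0.0334, 1.3955, 1.7118) x1=(-0.8639, 0.3169, -0.1611) x2=(-0.1040, 0.9839, 0.8588) x3=(-1.6659, 1.3311, -1.1949) x4=(0.7178, 0.3183, 0.1585)
step 6: x0=(-0.0778, 1.4313, 1.6510) x1=(-0.8885, 0.3064, -0.1434) x2=(-0.0925, 0.9352, 0.8175) x3=(-1.5605, 1.3250, -1.0905) x4=(0.7098, 0.3348, 0.1364)
step 7: x0=(-0.1243, 1.4651, 1.5841) x1=(-0.9115, 0.2978, -0.1240) x2=(-0.0838, 0.8864, 0.7720) x3=(-1.4397, 1.3142, -0.9682) x4=(0.6965, 0.3539, 0.1139)
step 8: x0=(-0.1724, 1.4968, 1.5116) x1=(-0.9327, 0.2908, -0.1028) x2=(-0.0776, 0.8378, 0.7229) x3=(-1.3057, 1.2994, -0.8308) x4=(0.6783, 0.3754, 0.0914)
step 9: x0=(-0.2217, 1.5265, 1.4340) x1=(-0.9522, 0.2854, -0.0799) x2=(-0.0735, 0.7894, 0.6713) x3=(-1.1609, 1.2814, -0.6812) x4=(0.6558, 0.3991, 0.0688)
step 10: x0=(-0.2720, 1.5541, 1.3520) x1=(-0.9699, 0.2813, -0.0554) x2=(-0.0711, 0.7414, 0.6180) x3=(-1.0079, 1.2612, -0.5224) x4=(0.6293, 0.4248, 0.0465)
step 11: x0=(-0.3228, 1.5795, 1.2663) x1=(-0.9861, 0.2782, -0.0296) x2=(-0.0700, 0.6939, 0.5641) x3=(-0.8491, 1.2396, -0.3574) x4=(0.5997, 0.4522, 0.0245)
step 12: x0=(-0.3737, 1.6027, 1.1774) x1=(-1.0009, 0.2761, -0.0025) x2=(-0.0699, 0.6468, 0.5102) x3=(-0.6867, 1.2178, -0.1889) x4=(0.5675, 0.4809, 0.0030)
step 13: x0=(-0.4245, 1.6239, 1.0862) x1=(-1.0145, 0.2748, 0.0255) x2=(-0.0703, 0.5999, 0.4574) x3=(-0.5227, 1.1965, -0.0192) x4=(0.5333, 0.5108, -0.0180)
step 14: x0=(-0.4750, 1.6432, 0.9933) x1=(-1.0271, 0.2743, 0.0542) x2=(-0.0712, 0.5529, 0.4060) x3=(-0.3588, 1.1765, 0.1497) x4=(0.4980, 0.5416, -0.0386)
step 15: x0=(-0.5251, 1.6608, 0.8993) x1=(-1.0388, 0.2747, 0.0835) x2=(-0.0724, 0.5051, 0.3563) x3=(-0.1958, 1.1583, 0.3172) x4=(0.4618, 0.5730, -0.0589)
step 16: x0=(-0.5751, 1.6768, 0.8045) x1=(-1.0496, 0.2762, 0.1131) x2=(-0.0744, 0.4562, 0.3081) x3=(-0.0336, 1.1418, 0.4837) x4=(0.4253, 0.6050, -0.0793)
step 17: x0=(-0.6249, 1.6915, 0.7088) x1=(-1.0595, 0.2790, 0.1431) x2=(-0.0774, 0.4062, 0.2608) x3=(0.1284, 1.1266, 0.6506) x4=(0.3885, 0.6375, -0.1002)
step 18: x0=(-0.6745, 1.7044, 0.6122) x1=(-1.0681, 0.2830, 0.1735) x2=(-0.0819, 0.3557, 0.2144) x3=(0.2900, 1.1117, 0.8186) x4=(0.3513, 0.6708, -0.1215)
step 19: x0=(-0.7235, 1.7155, 0.5147) x1=(-1.0754, 0.2884, 0.2044) x2=(-0.0875, 0.3050, 0.1690) x3=(0.4497, 1.0962, 0.9865) x4=(0.3135, 0.7051, -0.1431)
step 20: x0=(-0.7713, 1.7245, 0.4167) x1=(-1.0811, 0.2954, 0.2359) x2=(-0.0940, 0.2546, 0.1248) x3=(0.6054, 1.0794, 1.1521) x4=(0.2751, 0.7407, -0.1647)
step 21: x0=(-0.8175, 1.7312, 0.3187) x1=(-1.0849, 0.3038, 0.2682) x2=(-0.1009, 0.2050, 0.0822) x3=(0.7544, 1.0607, 1.3125) x4=(0.2361, 0.7777, -0.1857)
step 22: x0=(-0.8616, 1.7353, 0.2211) x1=(-1.0865, 0.3138, 0.3015) x2=(-0.1078, 0.1567, 0.0416) x3=(0.8938, 1.0399, 1.4646) x4=(0.1967, 0.8161, -0.2055)

pair (2,4), distance 0.6322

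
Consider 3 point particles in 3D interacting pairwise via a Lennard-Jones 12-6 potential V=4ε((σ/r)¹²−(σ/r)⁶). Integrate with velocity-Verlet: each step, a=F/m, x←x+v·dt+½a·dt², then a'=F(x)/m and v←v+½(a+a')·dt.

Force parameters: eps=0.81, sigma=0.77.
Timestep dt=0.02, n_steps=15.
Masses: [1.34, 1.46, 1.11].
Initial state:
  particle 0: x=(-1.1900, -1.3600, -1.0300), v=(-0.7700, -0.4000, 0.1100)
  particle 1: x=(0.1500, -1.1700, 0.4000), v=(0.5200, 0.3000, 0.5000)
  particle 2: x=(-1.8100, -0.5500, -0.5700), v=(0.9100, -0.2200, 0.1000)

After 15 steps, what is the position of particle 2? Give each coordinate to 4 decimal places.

(-1.5037, -0.6791, -0.5745)

step 0: x0=(-1.1900, -1.3600, -1.0300) x1=(0.1500, -1.1700, 0.4000) x2=(-1.8100, -0.5500, -0.5700)
step 1: x0=(-1.2055, -1.3678, -1.0277) x1=(0.1604, -1.1640, 0.4100) x2=(-1.7917, -0.5546, -0.5681)
step 2: x0=(-1.2213, -1.3753, -1.0252) x1=(0.1708, -1.1580, 0.4200) x2=(-1.7730, -0.5596, -0.5664)
step 3: x0=(-1.2373, -1.3825, -1.0225) x1=(0.1812, -1.1520, 0.4300) x2=(-1.7540, -0.5651, -0.5650)
step 4: x0=(-1.2536, -1.3892, -1.0195) x1=(0.1915, -1.1460, 0.4399) x2=(-1.7347, -0.5710, -0.5639)
step 5: x0=(-1.2701, -1.3954, -1.0163) x1=(0.2019, -1.1400, 0.4499) x2=(-1.7151, -0.5776, -0.5631)
step 6: x0=(-1.2869, -1.4011, -1.0128) x1=(0.2122, -1.1340, 0.4599) x2=(-1.6952, -0.5847, -0.5626)
step 7: x0=(-1.3039, -1.4064, -1.0090) x1=(0.2226, -1.1280, 0.4698) x2=(-1.6749, -0.5924, -0.5625)
step 8: x0=(-1.3212, -1.4110, -1.0049) x1=(0.2329, -1.1220, 0.4798) x2=(-1.6543, -0.6009, -0.5627)
step 9: x0=(-1.3388, -1.4150, -1.0005) x1=(0.2433, -1.1160, 0.4897) x2=(-1.6334, -0.6101, -0.5633)
step 10: x0=(-1.3566, -1.4184, -0.9957) x1=(0.2536, -1.1100, 0.4997) x2=(-1.6122, -0.6201, -0.5644)
step 11: x0=(-1.3746, -1.4212, -0.9906) x1=(0.2639, -1.1040, 0.5096) x2=(-1.5908, -0.6308, -0.5658)
step 12: x0=(-1.3927, -1.4234, -0.9851) x1=(0.2742, -1.0980, 0.5195) x2=(-1.5692, -0.6422, -0.5677)
step 13: x0=(-1.4110, -1.4250, -0.9794) x1=(0.2845, -1.0920, 0.5294) x2=(-1.5474, -0.6543, -0.5698)
step 14: x0=(-1.4293, -1.4264, -0.9735) x1=(0.2948, -1.0860, 0.5394) x2=(-1.5256, -0.6667, -0.5722)
step 15: x0=(-1.4476, -1.4278, -0.9676) x1=(0.3051, -1.0800, 0.5493) x2=(-1.5037, -0.6791, -0.5745)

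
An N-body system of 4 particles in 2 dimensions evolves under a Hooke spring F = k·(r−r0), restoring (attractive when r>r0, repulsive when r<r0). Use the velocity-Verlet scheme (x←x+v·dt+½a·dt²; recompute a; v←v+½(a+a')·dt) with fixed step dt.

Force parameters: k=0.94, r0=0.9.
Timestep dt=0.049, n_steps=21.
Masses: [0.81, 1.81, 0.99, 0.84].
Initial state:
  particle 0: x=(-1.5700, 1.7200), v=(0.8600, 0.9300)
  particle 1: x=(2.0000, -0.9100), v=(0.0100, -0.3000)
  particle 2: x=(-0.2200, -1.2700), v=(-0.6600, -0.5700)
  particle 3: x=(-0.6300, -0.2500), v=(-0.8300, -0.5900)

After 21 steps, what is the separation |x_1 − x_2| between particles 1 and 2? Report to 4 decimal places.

1.1462

step 0: x0=(-1.5700, 1.7200) x1=(2.0000, -0.9100) x2=(-0.2200, -1.2700) x3=(-0.6300, -0.2500)
step 1: x0=(-1.5218, 1.7580) x1=(1.9968, -0.9233) x2=(-0.2520, -1.2950) x3=(-0.6690, -0.2782)
step 2: x0=(-1.4617, 1.7805) x1=(1.9862, -0.9336) x2=(-0.2832, -1.3140) x3=(-0.7042, -0.3048)
step 3: x0=(-1.3904, 1.7873) x1=(1.9681, -0.9410) x2=(-0.3134, -1.3269) x3=(-0.7357, -0.3297)
step 4: x0=(-1.3084, 1.7782) x1=(1.9427, -0.9455) x2=(-0.3423, -1.3338) x3=(-0.7631, -0.3528)
step 5: x0=(-1.2165, 1.7534) x1=(1.9102, -0.9471) x2=(-0.3698, -1.3346) x3=(-0.7862, -0.3740)
step 6: x0=(-1.1153, 1.7130) x1=(1.8705, -0.9459) x2=(-0.3957, -1.3295) x3=(-0.8050, -0.3932)
step 7: x0=(-1.0057, 1.6575) x1=(1.8241, -0.9419) x2=(-0.4197, -1.3187) x3=(-0.8193, -0.4105)
step 8: x0=(-0.8887, 1.5873) x1=(1.7710, -0.9353) x2=(-0.4416, -1.3024) x3=(-0.8291, -0.4258)
step 9: x0=(-0.7651, 1.5032) x1=(1.7116, -0.9262) x2=(-0.4613, -1.2809) x3=(-0.8343, -0.4392)
step 10: x0=(-0.6359, 1.4058) x1=(1.6463, -0.9147) x2=(-0.4785, -1.2546) x3=(-0.8349, -0.4506)
step 11: x0=(-0.5022, 1.2962) x1=(1.5754, -0.9010) x2=(-0.4931, -1.2239) x3=(-0.8310, -0.4603)
step 12: x0=(-0.3648, 1.1754) x1=(1.4993, -0.8853) x2=(-0.5050, -1.1892) x3=(-0.8226, -0.4681)
step 13: x0=(-0.2247, 1.0444) x1=(1.4185, -0.8677) x2=(-0.5140, -1.1510) x3=(-0.8099, -0.4744)
step 14: x0=(-0.0829, 0.9045) x1=(1.3333, -0.8484) x2=(-0.5201, -1.1098) x3=(-0.7930, -0.4790)
step 15: x0=(0.0597, 0.7568) x1=(1.2444, -0.8278) x2=(-0.5233, -1.0661) x3=(-0.7723, -0.4821)
step 16: x0=(0.2024, 0.6027) x1=(1.1521, -0.8059) x2=(-0.5236, -1.0206) x3=(-0.7479, -0.4837)
step 17: x0=(0.3443, 0.4434) x1=(1.0571, -0.7832) x2=(-0.5209, -0.9736) x3=(-0.7201, -0.4840)
step 18: x0=(0.4848, 0.2800) x1=(0.9597, -0.7598) x2=(-0.5155, -0.9258) x3=(-0.6893, -0.4828)
step 19: x0=(0.6232, 0.1139) x1=(0.8606, -0.7361) x2=(-0.5074, -0.8776) x3=(-0.6557, -0.4801)
step 20: x0=(0.7590, -0.0539) x1=(0.7601, -0.7123) x2=(-0.4969, -0.8293) x3=(-0.6197, -0.4760)
step 21: x0=(0.8920, -0.2223) x1=(0.6585, -0.6888) x2=(-0.4840, -0.7814) x3=(-0.5814, -0.4703)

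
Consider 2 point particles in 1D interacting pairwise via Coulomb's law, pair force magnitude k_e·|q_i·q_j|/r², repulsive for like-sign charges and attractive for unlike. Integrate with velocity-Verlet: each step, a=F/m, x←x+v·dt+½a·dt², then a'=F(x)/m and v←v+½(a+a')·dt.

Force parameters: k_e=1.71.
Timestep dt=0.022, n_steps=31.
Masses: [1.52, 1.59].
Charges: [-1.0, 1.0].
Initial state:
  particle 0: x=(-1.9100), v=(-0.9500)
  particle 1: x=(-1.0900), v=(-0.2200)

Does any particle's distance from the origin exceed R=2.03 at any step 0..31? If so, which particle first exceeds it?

yes, particle 0

step 0: x0=(-1.9100) x1=(-1.0900)
step 1: x0=(-1.9305) x1=(-1.0952)
step 2: x0=(-1.9502) x1=(-1.1012)
step 3: x0=(-1.9692) x1=(-1.1079)
step 4: x0=(-1.9874) x1=(-1.1153)
step 5: x0=(-2.0049) x1=(-1.1234)
step 6: x0=(-2.0217) x1=(-1.1321)
step 7: x0=(-2.0378) x1=(-1.1415)
step 8: x0=(-2.0533) x1=(-1.1516)
step 9: x0=(-2.0680) x1=(-1.1623)
step 10: x0=(-2.0822) x1=(-1.1736)
step 11: x0=(-2.0956) x1=(-1.1856)
step 12: x0=(-2.1084) x1=(-1.1982)
step 13: x0=(-2.1205) x1=(-1.2114)
step 14: x0=(-2.1320) x1=(-1.2252)
step 15: x0=(-2.1428) x1=(-1.2397)
step 16: x0=(-2.1530) x1=(-1.2548)
step 17: x0=(-2.1624) x1=(-1.2706)
step 18: x0=(-2.1712) x1=(-1.2870)
step 19: x0=(-2.1793) x1=(-1.3041)
step 20: x0=(-2.1867) x1=(-1.3219)
step 21: x0=(-2.1934) x1=(-1.3403)
step 22: x0=(-2.1993) x1=(-1.3595)
step 23: x0=(-2.2044) x1=(-1.3794)
step 24: x0=(-2.2087) x1=(-1.4001)
step 25: x0=(-2.2122) x1=(-1.4216)
step 26: x0=(-2.2148) x1=(-1.4439)
step 27: x0=(-2.2166) x1=(-1.4671)
step 28: x0=(-2.2173) x1=(-1.4912)
step 29: x0=(-2.2170) x1=(-1.5163)
step 30: x0=(-2.2156) x1=(-1.5424)
step 31: x0=(-2.2130) x1=(-1.5698)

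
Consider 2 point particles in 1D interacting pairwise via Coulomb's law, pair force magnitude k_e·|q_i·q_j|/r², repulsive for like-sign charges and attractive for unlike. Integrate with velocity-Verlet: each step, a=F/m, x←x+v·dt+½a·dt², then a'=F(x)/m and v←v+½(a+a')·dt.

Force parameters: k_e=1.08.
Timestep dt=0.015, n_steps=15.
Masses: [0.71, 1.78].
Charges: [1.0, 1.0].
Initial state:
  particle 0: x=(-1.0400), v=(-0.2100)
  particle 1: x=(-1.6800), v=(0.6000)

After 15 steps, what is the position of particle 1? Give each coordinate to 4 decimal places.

step 0: x0=(-1.0400) x1=(-1.6800)
step 1: x0=(-1.0427) x1=(-1.6712)
step 2: x0=(-1.0446) x1=(-1.6627)
step 3: x0=(-1.0456) x1=(-1.6545)
step 4: x0=(-1.0456) x1=(-1.6468)
step 5: x0=(-1.0447) x1=(-1.6394)
step 6: x0=(-1.0428) x1=(-1.6324)
step 7: x0=(-1.0400) x1=(-1.6258)
step 8: x0=(-1.0361) x1=(-1.6196)
step 9: x0=(-1.0313) x1=(-1.6138)
step 10: x0=(-1.0254) x1=(-1.6084)
step 11: x0=(-1.0186) x1=(-1.6034)
step 12: x0=(-1.0107) x1=(-1.5988)
step 13: x0=(-1.0018) x1=(-1.5946)
step 14: x0=(-0.9920) x1=(-1.5907)
step 15: x0=(-0.9812) x1=(-1.5873)

(-1.5873)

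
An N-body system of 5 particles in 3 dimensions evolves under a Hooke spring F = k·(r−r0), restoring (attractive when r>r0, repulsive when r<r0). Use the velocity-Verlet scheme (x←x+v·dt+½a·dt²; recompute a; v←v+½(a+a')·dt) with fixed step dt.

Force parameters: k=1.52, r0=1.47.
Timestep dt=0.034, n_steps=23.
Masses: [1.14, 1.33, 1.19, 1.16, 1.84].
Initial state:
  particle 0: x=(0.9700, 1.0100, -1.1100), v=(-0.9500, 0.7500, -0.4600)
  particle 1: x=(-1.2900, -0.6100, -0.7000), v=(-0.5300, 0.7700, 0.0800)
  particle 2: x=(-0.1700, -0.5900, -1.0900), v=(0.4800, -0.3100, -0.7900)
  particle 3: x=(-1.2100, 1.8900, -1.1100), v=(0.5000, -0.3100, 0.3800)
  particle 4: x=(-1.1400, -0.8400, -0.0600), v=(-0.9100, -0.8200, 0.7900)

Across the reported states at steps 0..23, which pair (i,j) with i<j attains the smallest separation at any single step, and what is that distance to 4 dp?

pair (0,3), distance 0.5913

step 0: x0=(0.9700, 1.0100, -1.1100) x1=(-1.2900, -0.6100, -0.7000) x2=(-0.1700, -0.5900, -1.0900) x3=(-1.2100, 1.8900, -1.1100) x4=(-1.1400, -0.8400, -0.0600)
step 1: x0=(0.9352, 1.0341, -1.1251) x1=(-1.3076, -0.5825, -0.6979) x2=(-0.1536, -0.5994, -1.1170) x3=(-1.1920, 1.8765, -1.0965) x4=(-1.1704, -0.8669, -0.0333)
step 2: x0=(0.8955, 1.0554, -1.1389) x1=(-1.3242, -0.5522, -0.6971) x2=(-0.1372, -0.6066, -1.1440) x3=(-1.1722, 1.8573, -1.0821) x4=(-1.1996, -0.8918, -0.0070)
step 3: x0=(0.8510, 1.0737, -1.1516) x1=(-1.3397, -0.5192, -0.6975) x2=(-0.1209, -0.6115, -1.1710) x3=(-1.1508, 1.8324, -1.0666) x4=(-1.2275, -0.9147, 0.0187)
step 4: x0=(0.8019, 1.0890, -1.1629) x1=(-1.3541, -0.4837, -0.6990) x2=(-0.1050, -0.6143, -1.1977) x3=(-1.1279, 1.8021, -1.0502) x4=(-1.2542, -0.9356, 0.0437)
step 5: x0=(0.7484, 1.1012, -1.1728) x1=(-1.3673, -0.4456, -0.7016) x2=(-0.0894, -0.6150, -1.2242) x3=(-1.1037, 1.7665, -1.0330) x4=(-1.2795, -0.9543, 0.0678)
step 6: x0=(0.6908, 1.1103, -1.1814) x1=(-1.3793, -0.4053, -0.7051) x2=(-0.0745, -0.6137, -1.2502) x3=(-1.0784, 1.7258, -1.0149) x4=(-1.3035, -0.9710, 0.0910)
step 7: x0=(0.6293, 1.1163, -1.1886) x1=(-1.3901, -0.3627, -0.7096) x2=(-0.0602, -0.6105, -1.2757) x3=(-1.0521, 1.6804, -0.9960) x4=(-1.3261, -0.9855, 0.1132)
step 8: x0=(0.5642, 1.1192, -1.1943) x1=(-1.3996, -0.3182, -0.7149) x2=(-0.0467, -0.6055, -1.3005) x3=(-1.0252, 1.6305, -0.9764) x4=(-1.3472, -0.9978, 0.1342)
step 9: x0=(0.4958, 1.1190, -1.1987) x1=(-1.4080, -0.2720, -0.7209) x2=(-0.0342, -0.5988, -1.3245) x3=(-0.9977, 1.5763, -0.9561) x4=(-1.3669, -1.0080, 0.1539)
step 10: x0=(0.4244, 1.1158, -1.2017) x1=(-1.4152, -0.2241, -0.7277) x2=(-0.0228, -0.5905, -1.3477) x3=(-0.9699, 1.5183, -0.9352) x4=(-1.3851, -1.0160, 0.1723)
step 11: x0=(0.3504, 1.1097, -1.2033) x1=(-1.4212, -0.1750, -0.7350) x2=(-0.0124, -0.5808, -1.3698) x3=(-0.9420, 1.4568, -0.9136) x4=(-1.4019, -1.0218, 0.1893)
step 12: x0=(0.2741, 1.1007, -1.2037) x1=(-1.4263, -0.1249, -0.7429) x2=(-0.0033, -0.5698, -1.3909) x3=(-0.9142, 1.3921, -0.8914) x4=(-1.4171, -1.0255, 0.2048)
step 13: x0=(0.1958, 1.0890, -1.2028) x1=(-1.4304, -0.0740, -0.7512) x2=(0.0045, -0.5576, -1.4108) x3=(-0.8866, 1.3247, -0.8687) x4=(-1.4308, -1.0270, 0.2187)
step 14: x0=(0.1160, 1.0748, -1.2007) x1=(-1.4337, -0.0226, -0.7599) x2=(0.0110, -0.5444, -1.4296) x3=(-0.8594, 1.2548, -0.8453) x4=(-1.4430, -1.0264, 0.2309)
step 15: x0=(0.0349, 1.0581, -1.1976) x1=(-1.4362, 0.0291, -0.7689) x2=(0.0162, -0.5304, -1.4470) x3=(-0.8328, 1.1828, -0.8213) x4=(-1.4538, -1.0237, 0.2416)
step 16: x0=(-0.0470, 1.0391, -1.1937) x1=(-1.4382, 0.0807, -0.7781) x2=(0.0199, -0.5156, -1.4632) x3=(-0.8068, 1.1090, -0.7966) x4=(-1.4631, -1.0190, 0.2505)
step 17: x0=(-0.1295, 1.0181, -1.1889) x1=(-1.4399, 0.1321, -0.7875) x2=(0.0222, -0.5002, -1.4780) x3=(-0.7814, 1.0338, -0.7710) x4=(-1.4709, -1.0123, 0.2578)
step 18: x0=(-0.2123, 0.9954, -1.1837) x1=(-1.4413, 0.1831, -0.7970) x2=(0.0231, -0.4843, -1.4914) x3=(-0.7569, 0.9573, -0.7445) x4=(-1.4773, -1.0037, 0.2633)
step 19: x0=(-0.2952, 0.9711, -1.1782) x1=(-1.4428, 0.2334, -0.8066) x2=(0.0226, -0.4681, -1.5035) x3=(-0.7329, 0.8797, -0.7169) x4=(-1.4824, -0.9932, 0.2672)
step 20: x0=(-0.3779, 0.9456, -1.1726) x1=(-1.4445, 0.2829, -0.8163) x2=(0.0207, -0.4516, -1.5142) x3=(-0.7095, 0.8012, -0.6880) x4=(-1.4862, -0.9809, 0.2693)
step 21: x0=(-0.4605, 0.9192, -1.1671) x1=(-1.4466, 0.3314, -0.8260) x2=(0.0174, -0.4350, -1.5236) x3=(-0.6863, 0.7218, -0.6576) x4=(-1.4887, -0.9670, 0.2697)
step 22: x0=(-0.5428, 0.8922, -1.1620) x1=(-1.4494, 0.3791, -0.8357) x2=(0.0128, -0.4184, -1.5316) x3=(-0.6632, 0.6414, -0.6255) x4=(-1.4900, -0.9514, 0.2685)
step 23: x0=(-0.6250, 0.8649, -1.1573) x1=(-1.4530, 0.4258, -0.8455) x2=(0.0068, -0.4018, -1.5383) x3=(-0.6397, 0.5601, -0.5918) x4=(-1.4901, -0.9343, 0.2657)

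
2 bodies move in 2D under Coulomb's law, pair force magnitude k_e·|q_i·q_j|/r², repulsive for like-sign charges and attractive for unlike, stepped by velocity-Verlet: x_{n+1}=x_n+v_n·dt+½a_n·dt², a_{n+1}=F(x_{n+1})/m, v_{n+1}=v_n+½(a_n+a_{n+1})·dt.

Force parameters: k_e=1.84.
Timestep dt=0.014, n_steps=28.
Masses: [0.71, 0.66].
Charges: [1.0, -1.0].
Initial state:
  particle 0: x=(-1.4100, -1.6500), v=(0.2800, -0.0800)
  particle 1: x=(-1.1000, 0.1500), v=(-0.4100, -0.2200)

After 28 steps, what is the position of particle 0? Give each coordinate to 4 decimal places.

step 0: x0=(-1.4100, -1.6500) x1=(-1.1000, 0.1500)
step 1: x0=(-1.4061, -1.6510) x1=(-1.1058, 0.1468)
step 2: x0=(-1.4021, -1.6519) x1=(-1.1115, 0.1435)
step 3: x0=(-1.3981, -1.6527) x1=(-1.1173, 0.1400)
step 4: x0=(-1.3941, -1.6533) x1=(-1.1232, 0.1364)
step 5: x0=(-1.3901, -1.6537) x1=(-1.1290, 0.1326)
step 6: x0=(-1.3860, -1.6540) x1=(-1.1349, 0.1286)
step 7: x0=(-1.3820, -1.6541) x1=(-1.1408, 0.1244)
step 8: x0=(-1.3779, -1.6541) x1=(-1.1468, 0.1201)
step 9: x0=(-1.3738, -1.6539) x1=(-1.1527, 0.1156)
step 10: x0=(-1.3696, -1.6536) x1=(-1.1587, 0.1110)
step 11: x0=(-1.3655, -1.6531) x1=(-1.1647, 0.1062)
step 12: x0=(-1.3613, -1.6524) x1=(-1.1707, 0.1012)
step 13: x0=(-1.3571, -1.6516) x1=(-1.1767, 0.0960)
step 14: x0=(-1.3529, -1.6506) x1=(-1.1828, 0.0906)
step 15: x0=(-1.3487, -1.6494) x1=(-1.1888, 0.0851)
step 16: x0=(-1.3444, -1.6481) x1=(-1.1949, 0.0794)
step 17: x0=(-1.3402, -1.6466) x1=(-1.2010, 0.0735)
step 18: x0=(-1.3359, -1.6449) x1=(-1.2071, 0.0674)
step 19: x0=(-1.3316, -1.6431) x1=(-1.2132, 0.0612)
step 20: x0=(-1.3273, -1.6411) x1=(-1.2194, 0.0547)
step 21: x0=(-1.3230, -1.6389) x1=(-1.2255, 0.0481)
step 22: x0=(-1.3187, -1.6366) x1=(-1.2317, 0.0413)
step 23: x0=(-1.3144, -1.6340) x1=(-1.2379, 0.0343)
step 24: x0=(-1.3101, -1.6313) x1=(-1.2441, 0.0270)
step 25: x0=(-1.3057, -1.6284) x1=(-1.2503, 0.0196)
step 26: x0=(-1.3014, -1.6253) x1=(-1.2564, 0.0120)
step 27: x0=(-1.2970, -1.6220) x1=(-1.2627, 0.0042)
step 28: x0=(-1.2927, -1.6185) x1=(-1.2689, -0.0038)

(-1.2927, -1.6185)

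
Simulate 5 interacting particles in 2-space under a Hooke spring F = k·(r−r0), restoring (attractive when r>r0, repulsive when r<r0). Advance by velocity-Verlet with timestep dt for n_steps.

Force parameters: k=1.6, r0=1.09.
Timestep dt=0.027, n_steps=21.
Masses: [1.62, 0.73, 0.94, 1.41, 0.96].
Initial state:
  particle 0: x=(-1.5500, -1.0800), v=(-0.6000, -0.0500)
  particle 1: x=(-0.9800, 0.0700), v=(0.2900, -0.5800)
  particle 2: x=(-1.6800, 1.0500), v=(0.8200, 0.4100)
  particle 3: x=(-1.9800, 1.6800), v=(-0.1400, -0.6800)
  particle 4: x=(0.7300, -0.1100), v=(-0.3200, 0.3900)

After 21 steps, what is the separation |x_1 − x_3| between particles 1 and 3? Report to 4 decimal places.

step 0: x0=(-1.5500, -1.0800) x1=(-0.9800, 0.0700) x2=(-1.6800, 1.0500) x3=(-1.9800, 1.6800) x4=(0.7300, -0.1100)
step 1: x0=(-1.5658, -1.0801) x1=(-0.9721, 0.0548) x2=(-1.6568, 1.0597) x3=(-1.9828, 1.6603) x4=(0.7182, -0.0986)
step 2: x0=(-1.5809, -1.0777) x1=(-0.9642, 0.0404) x2=(-1.6315, 1.0667) x3=(-1.9838, 1.6380) x4=(0.7003, -0.0856)
step 3: x0=(-1.5951, -1.0729) x1=(-0.9564, 0.0270) x2=(-1.6041, 1.0710) x3=(-1.9829, 1.6132) x4=(0.6764, -0.0710)
step 4: x0=(-1.6086, -1.0657) x1=(-0.9486, 0.0146) x2=(-1.5746, 1.0726) x3=(-1.9802, 1.5858) x4=(0.6465, -0.0549)
step 5: x0=(-1.6212, -1.0560) x1=(-0.9410, 0.0031) x2=(-1.5433, 1.0715) x3=(-1.9758, 1.5560) x4=(0.6109, -0.0375)
step 6: x0=(-1.6330, -1.0440) x1=(-0.9335, -0.0074) x2=(-1.5100, 1.0678) x3=(-1.9697, 1.5238) x4=(0.5697, -0.0187)
step 7: x0=(-1.6439, -1.0297) x1=(-0.9264, -0.0169) x2=(-1.4750, 1.0616) x3=(-1.9620, 1.4894) x4=(0.5233, 0.0013)
step 8: x0=(-1.6540, -1.0131) x1=(-0.9195, -0.0255) x2=(-1.4383, 1.0530) x3=(-1.9529, 1.4527) x4=(0.4719, 0.0224)
step 9: x0=(-1.6633, -0.9943) x1=(-0.9130, -0.0331) x2=(-1.4001, 1.0420) x3=(-1.9423, 1.4138) x4=(0.4157, 0.0445)
step 10: x0=(-1.6717, -0.9735) x1=(-0.9070, -0.0399) x2=(-1.3605, 1.0289) x3=(-1.9304, 1.3730) x4=(0.3552, 0.0675)
step 11: x0=(-1.6793, -0.9506) x1=(-0.9015, -0.0458) x2=(-1.3196, 1.0138) x3=(-1.9172, 1.3302) x4=(0.2906, 0.0913)
step 12: x0=(-1.6861, -0.9257) x1=(-0.8965, -0.0510) x2=(-1.2776, 0.9967) x3=(-1.9029, 1.2856) x4=(0.2223, 0.1157)
step 13: x0=(-1.6922, -0.8990) x1=(-0.8921, -0.0555) x2=(-1.2347, 0.9780) x3=(-1.8876, 1.2392) x4=(0.1507, 0.1407)
step 14: x0=(-1.6974, -0.8705) x1=(-0.8884, -0.0593) x2=(-1.1910, 0.9577) x3=(-1.8713, 1.1913) x4=(0.0761, 0.1660)
step 15: x0=(-1.7020, -0.8405) x1=(-0.8853, -0.0627) x2=(-1.1468, 0.9361) x3=(-1.8542, 1.1419) x4=(-0.0009, 0.1918)
step 16: x0=(-1.7059, -0.8088) x1=(-0.8830, -0.0658) x2=(-1.1021, 0.9134) x3=(-1.8363, 1.0912) x4=(-0.0800, 0.2177)
step 17: x0=(-1.7091, -0.7758) x1=(-0.8815, -0.0686) x2=(-1.0572, 0.8897) x3=(-1.8178, 1.0393) x4=(-0.1608, 0.2438)
step 18: x0=(-1.7117, -0.7415) x1=(-0.8808, -0.0714) x2=(-1.0123, 0.8652) x3=(-1.7987, 0.9864) x4=(-0.2428, 0.2699)
step 19: x0=(-1.7137, -0.7060) x1=(-0.8808, -0.0742) x2=(-0.9674, 0.8402) x3=(-1.7792, 0.9325) x4=(-0.3258, 0.2960)
step 20: x0=(-1.7152, -0.6694) x1=(-0.8816, -0.0774) x2=(-0.9229, 0.8148) x3=(-1.7595, 0.8779) x4=(-0.4092, 0.3219)
step 21: x0=(-1.7163, -0.6320) x1=(-0.8831, -0.0810) x2=(-0.8787, 0.7894) x3=(-1.7395, 0.8227) x4=(-0.4928, 0.3477)

1.2450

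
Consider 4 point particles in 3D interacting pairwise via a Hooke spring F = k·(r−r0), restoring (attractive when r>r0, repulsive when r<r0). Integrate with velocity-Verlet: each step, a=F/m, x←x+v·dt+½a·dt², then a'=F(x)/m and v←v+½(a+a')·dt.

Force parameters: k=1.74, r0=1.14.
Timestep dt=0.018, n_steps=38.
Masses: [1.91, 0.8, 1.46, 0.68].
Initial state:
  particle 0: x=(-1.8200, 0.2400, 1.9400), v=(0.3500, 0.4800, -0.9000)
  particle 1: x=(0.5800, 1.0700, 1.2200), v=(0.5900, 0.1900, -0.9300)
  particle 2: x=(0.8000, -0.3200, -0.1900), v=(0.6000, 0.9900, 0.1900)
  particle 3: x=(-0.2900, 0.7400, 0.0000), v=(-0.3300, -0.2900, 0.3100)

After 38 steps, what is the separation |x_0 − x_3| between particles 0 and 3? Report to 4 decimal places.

step 0: x0=(-1.8200, 0.2400, 1.9400) x1=(0.5800, 1.0700, 1.2200) x2=(0.8000, -0.3200, -0.1900) x3=(-0.2900, 0.7400, 0.0000)
step 1: x0=(-1.8131, 0.2487, 1.9234) x1=(0.5901, 1.0730, 1.2031) x2=(0.8104, -0.3019, -0.1862) x3=(-0.2961, 0.7346, 0.0061)
step 2: x0=(-1.8051, 0.2575, 1.9059) x1=(0.5991, 1.0752, 1.1858) x2=(0.8200, -0.2834, -0.1816) x3=(-0.3024, 0.7288, 0.0133)
step 3: x0=(-1.7959, 0.2664, 1.8876) x1=(0.6071, 1.0767, 1.1683) x2=(0.8287, -0.2644, -0.1762) x3=(-0.3090, 0.7227, 0.0216)
step 4: x0=(-1.7855, 0.2754, 1.8685) x1=(0.6140, 1.0773, 1.1504) x2=(0.8367, -0.2450, -0.1701) x3=(-0.3158, 0.7162, 0.0308)
step 5: x0=(-1.7740, 0.2845, 1.8486) x1=(0.6199, 1.0772, 1.1323) x2=(0.8438, -0.2252, -0.1632) x3=(-0.3229, 0.7095, 0.0411)
step 6: x0=(-1.7614, 0.2937, 1.8279) x1=(0.6247, 1.0764, 1.1139) x2=(0.8501, -0.2049, -0.1556) x3=(-0.3301, 0.7024, 0.0523)
step 7: x0=(-1.7477, 0.3030, 1.8064) x1=(0.6285, 1.0749, 1.0953) x2=(0.8556, -0.1843, -0.1473) x3=(-0.3375, 0.6950, 0.0644)
step 8: x0=(-1.7328, 0.3124, 1.7842) x1=(0.6313, 1.0727, 1.0765) x2=(0.8603, -0.1632, -0.1383) x3=(-0.3451, 0.6874, 0.0773)
step 9: x0=(-1.7169, 0.3219, 1.7612) x1=(0.6330, 1.0699, 1.0575) x2=(0.8642, -0.1418, -0.1286) x3=(-0.3529, 0.6795, 0.0911)
step 10: x0=(-1.6999, 0.3315, 1.7375) x1=(0.6337, 1.0664, 1.0384) x2=(0.8674, -0.1201, -0.1183) x3=(-0.3608, 0.6714, 0.1057)
step 11: x0=(-1.6819, 0.3411, 1.7132) x1=(0.6334, 1.0623, 1.0192) x2=(0.8697, -0.0980, -0.1074) x3=(-0.3688, 0.6631, 0.1210)
step 12: x0=(-1.6628, 0.3509, 1.6882) x1=(0.6322, 1.0576, 0.9999) x2=(0.8713, -0.0757, -0.0959) x3=(-0.3769, 0.6546, 0.1370)
step 13: x0=(-1.6427, 0.3607, 1.6625) x1=(0.6300, 1.0523, 0.9805) x2=(0.8722, -0.0530, -0.0838) x3=(-0.3851, 0.6458, 0.1537)
step 14: x0=(-1.6216, 0.3705, 1.6362) x1=(0.6268, 1.0466, 0.9611) x2=(0.8723, -0.0300, -0.0711) x3=(-0.3934, 0.6370, 0.1709)
step 15: x0=(-1.5996, 0.3805, 1.6093) x1=(0.6228, 1.0404, 0.9416) x2=(0.8716, -0.0068, -0.0579) x3=(-0.4018, 0.6279, 0.1887)
step 16: x0=(-1.5766, 0.3905, 1.5818) x1=(0.6178, 1.0337, 0.9222) x2=(0.8703, 0.0166, -0.0442) x3=(-0.4102, 0.6187, 0.2071)
step 17: x0=(-1.5527, 0.4005, 1.5538) x1=(0.6120, 1.0266, 0.9028) x2=(0.8682, 0.0402, -0.0301) x3=(-0.4186, 0.6094, 0.2259)
step 18: x0=(-1.5279, 0.4106, 1.5252) x1=(0.6053, 1.0191, 0.8835) x2=(0.8655, 0.0641, -0.0154) x3=(-0.4270, 0.6000, 0.2451)
step 19: x0=(-1.5023, 0.4208, 1.4962) x1=(0.5979, 1.0112, 0.8643) x2=(0.8621, 0.0881, -0.0004) x3=(-0.4354, 0.5905, 0.2647)
step 20: x0=(-1.4758, 0.4310, 1.4667) x1=(0.5896, 1.0031, 0.8452) x2=(0.8580, 0.1123, 0.0151) x3=(-0.4438, 0.5809, 0.2845)
step 21: x0=(-1.4486, 0.4412, 1.4368) x1=(0.5806, 0.9946, 0.8262) x2=(0.8533, 0.1366, 0.0309) x3=(-0.4521, 0.5712, 0.3047)
step 22: x0=(-1.4206, 0.4515, 1.4064) x1=(0.5708, 0.9860, 0.8073) x2=(0.8480, 0.1610, 0.0471) x3=(-0.4604, 0.5614, 0.3251)
step 23: x0=(-1.3919, 0.4618, 1.3757) x1=(0.5604, 0.9771, 0.7886) x2=(0.8421, 0.1855, 0.0637) x3=(-0.4686, 0.5516, 0.3456)
step 24: x0=(-1.3625, 0.4721, 1.3446) x1=(0.5492, 0.9680, 0.7701) x2=(0.8356, 0.2102, 0.0805) x3=(-0.4767, 0.5418, 0.3663)
step 25: x0=(-1.3325, 0.4824, 1.3132) x1=(0.5375, 0.9589, 0.7519) x2=(0.8286, 0.2348, 0.0975) x3=(-0.4847, 0.5318, 0.3871)
step 26: x0=(-1.3018, 0.4928, 1.2815) x1=(0.5251, 0.9496, 0.7338) x2=(0.8210, 0.2595, 0.1149) x3=(-0.4925, 0.5219, 0.4079)
step 27: x0=(-1.2706, 0.5032, 1.2495) x1=(0.5121, 0.9403, 0.7160) x2=(0.8129, 0.2842, 0.1324) x3=(-0.5002, 0.5119, 0.4287)
step 28: x0=(-1.2389, 0.5136, 1.2174) x1=(0.4986, 0.9310, 0.6984) x2=(0.8044, 0.3089, 0.1502) x3=(-0.5077, 0.5019, 0.4494)
step 29: x0=(-1.2067, 0.5241, 1.1850) x1=(0.4846, 0.9216, 0.6811) x2=(0.7954, 0.3337, 0.1681) x3=(-0.5150, 0.4919, 0.4701)
step 30: x0=(-1.1740, 0.5345, 1.1524) x1=(0.4700, 0.9124, 0.6640) x2=(0.7860, 0.3583, 0.1861) x3=(-0.5220, 0.4818, 0.4906)
step 31: x0=(-1.1409, 0.5450, 1.1197) x1=(0.4550, 0.9032, 0.6472) x2=(0.7762, 0.3829, 0.2043) x3=(-0.5288, 0.4717, 0.5110)
step 32: x0=(-1.1075, 0.5555, 1.0869) x1=(0.4395, 0.8941, 0.6307) x2=(0.7661, 0.4075, 0.2225) x3=(-0.5353, 0.4615, 0.5311)
step 33: x0=(-1.0737, 0.5660, 1.0540) x1=(0.4236, 0.8852, 0.6144) x2=(0.7556, 0.4319, 0.2408) x3=(-0.5415, 0.4512, 0.5510)
step 34: x0=(-1.0397, 0.5765, 1.0210) x1=(0.4073, 0.8765, 0.5985) x2=(0.7448, 0.4563, 0.2592) x3=(-0.5474, 0.4409, 0.5707)
step 35: x0=(-1.0054, 0.5871, 0.9880) x1=(0.3906, 0.8680, 0.5828) x2=(0.7338, 0.4806, 0.2777) x3=(-0.5529, 0.4305, 0.5900)
step 36: x0=(-0.9709, 0.5977, 0.9550) x1=(0.3736, 0.8597, 0.5673) x2=(0.7226, 0.5047, 0.2961) x3=(-0.5580, 0.4200, 0.6091)
step 37: x0=(-0.9363, 0.6084, 0.9220) x1=(0.3561, 0.8517, 0.5521) x2=(0.7112, 0.5287, 0.3145) x3=(-0.5627, 0.4092, 0.6278)
step 38: x0=(-0.9016, 0.6191, 0.8890) x1=(0.3383, 0.8439, 0.5371) x2=(0.6996, 0.5526, 0.3330) x3=(-0.5670, 0.3983, 0.6462)

0.4687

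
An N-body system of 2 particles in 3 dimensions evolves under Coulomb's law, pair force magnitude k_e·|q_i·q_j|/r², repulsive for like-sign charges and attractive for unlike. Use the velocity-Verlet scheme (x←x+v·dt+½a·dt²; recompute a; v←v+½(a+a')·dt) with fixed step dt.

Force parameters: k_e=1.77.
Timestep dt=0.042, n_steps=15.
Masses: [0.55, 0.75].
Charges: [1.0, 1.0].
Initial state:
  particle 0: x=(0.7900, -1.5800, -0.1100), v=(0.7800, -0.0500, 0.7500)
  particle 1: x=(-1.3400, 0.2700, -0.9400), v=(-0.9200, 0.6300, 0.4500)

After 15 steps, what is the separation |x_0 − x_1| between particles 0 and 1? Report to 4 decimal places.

step 0: x0=(0.7900, -1.5800, -0.1100) x1=(-1.3400, 0.2700, -0.9400)
step 1: x0=(0.8230, -1.5823, -0.0784) x1=(-1.3788, 0.2966, -0.9212)
step 2: x0=(0.8565, -1.5850, -0.0466) x1=(-1.4180, 0.3235, -0.9025)
step 3: x0=(0.8903, -1.5881, -0.0147) x1=(-1.4574, 0.3507, -0.8839)
step 4: x0=(0.9247, -1.5915, 0.0174) x1=(-1.4972, 0.3781, -0.8654)
step 5: x0=(0.9594, -1.5952, 0.0496) x1=(-1.5373, 0.4058, -0.8470)
step 6: x0=(0.9945, -1.5993, 0.0820) x1=(-1.5776, 0.4336, -0.8288)
step 7: x0=(1.0299, -1.6036, 0.1145) x1=(-1.6183, 0.4617, -0.8106)
step 8: x0=(1.0658, -1.6082, 0.1471) x1=(-1.6592, 0.4901, -0.7926)
step 9: x0=(1.1019, -1.6131, 0.1799) x1=(-1.7003, 0.5186, -0.7746)
step 10: x0=(1.1384, -1.6182, 0.2127) x1=(-1.7417, 0.5472, -0.7567)
step 11: x0=(1.1752, -1.6236, 0.2457) x1=(-1.7833, 0.5761, -0.7388)
step 12: x0=(1.2124, -1.6292, 0.2788) x1=(-1.8251, 0.6051, -0.7211)
step 13: x0=(1.2498, -1.6350, 0.3119) x1=(-1.8672, 0.6343, -0.7034)
step 14: x0=(1.2874, -1.6410, 0.3452) x1=(-1.9094, 0.6636, -0.6858)
step 15: x0=(1.3254, -1.6472, 0.3785) x1=(-1.9519, 0.6931, -0.6682)

4.1609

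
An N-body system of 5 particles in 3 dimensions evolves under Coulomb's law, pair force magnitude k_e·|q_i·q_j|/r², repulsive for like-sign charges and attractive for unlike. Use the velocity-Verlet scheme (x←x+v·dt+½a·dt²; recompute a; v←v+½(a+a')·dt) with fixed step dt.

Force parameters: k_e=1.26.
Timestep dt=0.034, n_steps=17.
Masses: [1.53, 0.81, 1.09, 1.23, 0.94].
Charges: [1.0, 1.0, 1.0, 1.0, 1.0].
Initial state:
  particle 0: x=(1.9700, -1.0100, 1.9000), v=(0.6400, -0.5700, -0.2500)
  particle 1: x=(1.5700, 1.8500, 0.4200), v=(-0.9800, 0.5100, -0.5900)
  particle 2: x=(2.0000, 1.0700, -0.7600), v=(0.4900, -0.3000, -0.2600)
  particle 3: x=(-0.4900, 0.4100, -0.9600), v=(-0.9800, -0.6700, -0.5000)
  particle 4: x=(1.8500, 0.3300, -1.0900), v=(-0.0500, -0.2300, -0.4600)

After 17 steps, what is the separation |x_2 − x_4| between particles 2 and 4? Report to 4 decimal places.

step 0: x0=(1.9700, -1.0100, 1.9000) x1=(1.5700, 1.8500, 0.4200) x2=(2.0000, 1.0700, -0.7600) x3=(-0.4900, 0.4100, -0.9600) x4=(1.8500, 0.3300, -1.0900)
step 1: x0=(1.9918, -1.0295, 1.8916) x1=(1.5366, 1.8678, 0.4004) x2=(2.0170, 1.0606, -0.7687) x3=(-0.5236, 0.3872, -0.9771) x4=(1.8483, 0.3211, -1.1063)
step 2: x0=(2.0136, -1.0491, 1.8835) x1=(1.5030, 1.8866, 0.3817) x2=(2.0348, 1.0527, -0.7772) x3=(-0.5577, 0.3643, -0.9942) x4=(1.8464, 0.3099, -1.1239)
step 3: x0=(2.0355, -1.0690, 1.8755) x1=(1.4693, 1.9063, 0.3639) x2=(2.0534, 1.0463, -0.7854) x3=(-0.5923, 0.3413, -1.0115) x4=(1.8443, 0.2967, -1.1427)
step 4: x0=(2.0574, -1.0890, 1.8678) x1=(1.4353, 1.9270, 0.3470) x2=(2.0728, 1.0413, -0.7934) x3=(-0.6274, 0.3182, -1.0290) x4=(1.8420, 0.2815, -1.1628)
step 5: x0=(2.0794, -1.1092, 1.8603) x1=(1.4010, 1.9485, 0.3308) x2=(2.0931, 1.0376, -0.8010) x3=(-0.6630, 0.2950, -1.0465) x4=(1.8395, 0.2643, -1.1840)
step 6: x0=(2.1015, -1.1296, 1.8530) x1=(1.3665, 1.9709, 0.3153) x2=(2.1142, 1.0351, -0.8084) x3=(-0.6990, 0.2718, -1.0641) x4=(1.8367, 0.2453, -1.2064)
step 7: x0=(2.1236, -1.1501, 1.8459) x1=(1.3318, 1.9942, 0.3006) x2=(2.1362, 1.0339, -0.8156) x3=(-0.7355, 0.2484, -1.0819) x4=(1.8337, 0.2247, -1.2299)
step 8: x0=(2.1458, -1.1708, 1.8390) x1=(1.2968, 2.0183, 0.2864) x2=(2.1589, 1.0336, -0.8225) x3=(-0.7724, 0.2250, -1.0997) x4=(1.8304, 0.2024, -1.2545)
step 9: x0=(2.1680, -1.1917, 1.8324) x1=(1.2615, 2.0433, 0.2730) x2=(2.1825, 1.0344, -0.8292) x3=(-0.8098, 0.2015, -1.1176) x4=(1.8269, 0.1787, -1.2800)
step 10: x0=(2.1903, -1.2127, 1.8259) x1=(1.2259, 2.0690, 0.2600) x2=(2.2069, 1.0361, -0.8357) x3=(-0.8475, 0.1779, -1.1357) x4=(1.8231, 0.1537, -1.3064)
step 11: x0=(2.2126, -1.2339, 1.8196) x1=(1.1900, 2.0954, 0.2477) x2=(2.2321, 1.0386, -0.8420) x3=(-0.8857, 0.1542, -1.1538) x4=(1.8191, 0.1274, -1.3338)
step 12: x0=(2.2350, -1.2552, 1.8135) x1=(1.1539, 2.1226, 0.2358) x2=(2.2580, 1.0418, -0.8481) x3=(-0.9242, 0.1304, -1.1720) x4=(1.8149, 0.1000, -1.3619)
step 13: x0=(2.2575, -1.2767, 1.8076) x1=(1.1175, 2.1505, 0.2244) x2=(2.2846, 1.0458, -0.8541) x3=(-0.9631, 0.1066, -1.1903) x4=(1.8105, 0.0715, -1.3908)
step 14: x0=(2.2800, -1.2983, 1.8018) x1=(1.0808, 2.1790, 0.2134) x2=(2.3119, 1.0504, -0.8599) x3=(-1.0024, 0.0827, -1.2087) x4=(1.8060, 0.0421, -1.4205)
step 15: x0=(2.3025, -1.3201, 1.7963) x1=(1.0438, 2.2082, 0.2029) x2=(2.3399, 1.0555, -0.8656) x3=(-1.0420, 0.0586, -1.2272) x4=(1.8012, 0.0118, -1.4508)
step 16: x0=(2.3252, -1.3420, 1.7909) x1=(1.0066, 2.2380, 0.1927) x2=(2.3685, 1.0612, -0.8712) x3=(-1.0820, 0.0346, -1.2458) x4=(1.7963, -0.0194, -1.4818)
step 17: x0=(2.3478, -1.3640, 1.7857) x1=(0.9691, 2.2683, 0.1829) x2=(2.3976, 1.0674, -0.8767) x3=(-1.1223, 0.0104, -1.2644) x4=(1.7913, -0.0513, -1.5133)

1.4228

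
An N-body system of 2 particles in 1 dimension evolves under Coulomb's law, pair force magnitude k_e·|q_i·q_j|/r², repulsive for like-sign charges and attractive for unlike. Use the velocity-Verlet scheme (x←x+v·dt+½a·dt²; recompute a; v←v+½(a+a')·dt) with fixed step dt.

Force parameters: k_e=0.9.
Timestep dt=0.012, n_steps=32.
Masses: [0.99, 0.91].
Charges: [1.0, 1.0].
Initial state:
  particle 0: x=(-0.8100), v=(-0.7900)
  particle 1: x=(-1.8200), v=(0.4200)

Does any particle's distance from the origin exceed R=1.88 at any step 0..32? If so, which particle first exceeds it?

step 0: x0=(-0.8100) x1=(-1.8200)
step 1: x0=(-0.8194) x1=(-1.8150)
step 2: x0=(-0.8287) x1=(-1.8102)
step 3: x0=(-0.8378) x1=(-1.8055)
step 4: x0=(-0.8469) x1=(-1.8010)
step 5: x0=(-0.8557) x1=(-1.7966)
step 6: x0=(-0.8644) x1=(-1.7924)
step 7: x0=(-0.8730) x1=(-1.7884)
step 8: x0=(-0.8814) x1=(-1.7845)
step 9: x0=(-0.8897) x1=(-1.7808)
step 10: x0=(-0.8977) x1=(-1.7773)
step 11: x0=(-0.9057) x1=(-1.7739)
step 12: x0=(-0.9134) x1=(-1.7708)
step 13: x0=(-0.9210) x1=(-1.7678)
step 14: x0=(-0.9283) x1=(-1.7651)
step 15: x0=(-0.9355) x1=(-1.7625)
step 16: x0=(-0.9425) x1=(-1.7602)
step 17: x0=(-0.9493) x1=(-1.7581)
step 18: x0=(-0.9559) x1=(-1.7562)
step 19: x0=(-0.9623) x1=(-1.7545)
step 20: x0=(-0.9685) x1=(-1.7530)
step 21: x0=(-0.9745) x1=(-1.7518)
step 22: x0=(-0.9803) x1=(-1.7508)
step 23: x0=(-0.9858) x1=(-1.7500)
step 24: x0=(-0.9911) x1=(-1.7495)
step 25: x0=(-0.9962) x1=(-1.7492)
step 26: x0=(-1.0011) x1=(-1.7492)
step 27: x0=(-1.0057) x1=(-1.7495)
step 28: x0=(-1.0101) x1=(-1.7500)
step 29: x0=(-1.0142) x1=(-1.7507)
step 30: x0=(-1.0182) x1=(-1.7517)
step 31: x0=(-1.0218) x1=(-1.7530)
step 32: x0=(-1.0252) x1=(-1.7546)

no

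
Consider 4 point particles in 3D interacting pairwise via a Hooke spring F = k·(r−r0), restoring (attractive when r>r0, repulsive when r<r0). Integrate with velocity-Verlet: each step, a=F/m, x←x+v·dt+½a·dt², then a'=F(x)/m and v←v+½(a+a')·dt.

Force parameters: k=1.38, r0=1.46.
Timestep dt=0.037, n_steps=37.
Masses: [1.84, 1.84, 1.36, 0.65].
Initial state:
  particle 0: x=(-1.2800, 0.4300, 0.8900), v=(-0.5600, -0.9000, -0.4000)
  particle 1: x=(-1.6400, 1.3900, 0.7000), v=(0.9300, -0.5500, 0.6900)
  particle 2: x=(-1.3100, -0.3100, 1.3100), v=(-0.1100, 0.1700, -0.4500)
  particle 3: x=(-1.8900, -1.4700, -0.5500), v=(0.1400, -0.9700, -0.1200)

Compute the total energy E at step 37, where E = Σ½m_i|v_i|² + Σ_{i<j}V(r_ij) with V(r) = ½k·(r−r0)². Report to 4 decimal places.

6.7127

step 0: x0=(-1.2800, 0.4300, 0.8900) x1=(-1.6400, 1.3900, 0.7000) x2=(-1.3100, -0.3100, 1.3100) x3=(-1.8900, -1.4700, -0.5500)
step 1: x0=(-1.3008, 0.3964, 0.8748) x1=(-1.6057, 1.3689, 0.7252) x2=(-1.3143, -0.3041, 1.2930) x3=(-1.8840, -1.5019, -0.5517)
step 2: x0=(-1.3216, 0.3621, 0.8587) x1=(-1.5716, 1.3463, 0.7498) x2=(-1.3189, -0.2992, 1.2754) x3=(-1.8762, -1.5259, -0.5477)
step 3: x0=(-1.3426, 0.3273, 0.8417) x1=(-1.5378, 1.3223, 0.7736) x2=(-1.3239, -0.2953, 1.2573) x3=(-1.8668, -1.5420, -0.5383)
step 4: x0=(-1.3637, 0.2918, 0.8238) x1=(-1.5042, 1.2968, 0.7968) x2=(-1.3292, -0.2925, 1.2388) x3=(-1.8557, -1.5502, -0.5234)
step 5: x0=(-1.3850, 0.2558, 0.8050) x1=(-1.4708, 1.2701, 0.8193) x2=(-1.3347, -0.2908, 1.2199) x3=(-1.8430, -1.5507, -0.5032)
step 6: x0=(-1.4065, 0.2193, 0.7852) x1=(-1.4377, 1.2422, 0.8412) x2=(-1.3403, -0.2904, 1.2009) x3=(-1.8287, -1.5437, -0.4779)
step 7: x0=(-1.4282, 0.1824, 0.7644) x1=(-1.4048, 1.2130, 0.8623) x2=(-1.3461, -0.2913, 1.1817) x3=(-1.8130, -1.5294, -0.4477)
step 8: x0=(-1.4501, 0.1452, 0.7426) x1=(-1.3721, 1.1827, 0.8828) x2=(-1.3519, -0.2934, 1.1626) x3=(-1.7959, -1.5084, -0.4130)
step 9: x0=(-1.4723, 0.1076, 0.7198) x1=(-1.3396, 1.1514, 0.9027) x2=(-1.3578, -0.2968, 1.1436) x3=(-1.7775, -1.4809, -0.3741)
step 10: x0=(-1.4948, 0.0699, 0.6961) x1=(-1.3072, 1.1191, 0.9220) x2=(-1.3635, -0.3014, 1.1250) x3=(-1.7579, -1.4475, -0.3314)
step 11: x0=(-1.5176, 0.0320, 0.6714) x1=(-1.2750, 1.0858, 0.9407) x2=(-1.3691, -0.3072, 1.1068) x3=(-1.7372, -1.4087, -0.2853)
step 12: x0=(-1.5408, -0.0059, 0.6457) x1=(-1.2430, 1.0518, 0.9589) x2=(-1.3745, -0.3141, 1.0892) x3=(-1.7156, -1.3651, -0.2362)
step 13: x0=(-1.5643, -0.0438, 0.6191) x1=(-1.2111, 1.0169, 0.9766) x2=(-1.3796, -0.3220, 1.0722) x3=(-1.6931, -1.3174, -0.1846)
step 14: x0=(-1.5883, -0.0815, 0.5917) x1=(-1.1793, 0.9814, 0.9939) x2=(-1.3844, -0.3308, 1.0561) x3=(-1.6699, -1.2661, -0.1311)
step 15: x0=(-1.6126, -0.1190, 0.5635) x1=(-1.1477, 0.9452, 1.0107) x2=(-1.3887, -0.3404, 1.0410) x3=(-1.6460, -1.2121, -0.0761)
step 16: x0=(-1.6374, -0.1561, 0.5345) x1=(-1.1161, 0.9084, 1.0272) x2=(-1.3926, -0.3507, 1.0269) x3=(-1.6216, -1.1561, -0.0201)
step 17: x0=(-1.6627, -0.1928, 0.5049) x1=(-1.0846, 0.8712, 1.0433) x2=(-1.3961, -0.3615, 1.0140) x3=(-1.5967, -1.0987, 0.0363)
step 18: x0=(-1.6884, -0.2290, 0.4747) x1=(-1.0532, 0.8335, 1.0591) x2=(-1.3990, -0.3727, 1.0023) x3=(-1.5712, -1.0409, 0.0927)
step 19: x0=(-1.7147, -0.2645, 0.4439) x1=(-1.0219, 0.7955, 1.0747) x2=(-1.4013, -0.3843, 0.9919) x3=(-1.5452, -0.9832, 0.1486)
step 20: x0=(-1.7415, -0.2993, 0.4126) x1=(-0.9906, 0.7572, 1.0900) x2=(-1.4032, -0.3959, 0.9830) x3=(-1.5185, -0.9264, 0.2036)
step 21: x0=(-1.7690, -0.3333, 0.3809) x1=(-0.9594, 0.7187, 1.1050) x2=(-1.4044, -0.4077, 0.9755) x3=(-1.4908, -0.8712, 0.2574)
step 22: x0=(-1.7973, -0.3664, 0.3487) x1=(-0.9283, 0.6800, 1.1199) x2=(-1.4052, -0.4194, 0.9696) x3=(-1.4619, -0.8181, 0.3098)
step 23: x0=(-1.8264, -0.3986, 0.3160) x1=(-0.8972, 0.6411, 1.1346) x2=(-1.4055, -0.4310, 0.9653) x3=(-1.4313, -0.7672, 0.3607)
step 24: x0=(-1.8565, -0.4301, 0.2828) x1=(-0.8662, 0.6022, 1.1492) x2=(-1.4055, -0.4425, 0.9627) x3=(-1.3987, -0.7187, 0.4103)
step 25: x0=(-1.8876, -0.4609, 0.2489) x1=(-0.8352, 0.5633, 1.1636) x2=(-1.4051, -0.4537, 0.9619) x3=(-1.3637, -0.6723, 0.4584)
step 26: x0=(-1.9197, -0.4913, 0.2143) x1=(-0.8043, 0.5245, 1.1779) x2=(-1.4045, -0.4648, 0.9628) x3=(-1.3263, -0.6277, 0.5050)
step 27: x0=(-1.9526, -0.5213, 0.1790) x1=(-0.7734, 0.4857, 1.1921) x2=(-1.4039, -0.4758, 0.9655) x3=(-1.2864, -0.5845, 0.5500)
step 28: x0=(-1.9861, -0.5510, 0.1433) x1=(-0.7426, 0.4470, 1.2061) x2=(-1.4035, -0.4867, 0.9701) x3=(-1.2442, -0.5425, 0.5931)
step 29: x0=(-2.0201, -0.5806, 0.1071) x1=(-0.7119, 0.4085, 1.2201) x2=(-1.4035, -0.4977, 0.9763) x3=(-1.1995, -0.5013, 0.6340)
step 30: x0=(-2.0544, -0.6100, 0.0706) x1=(-0.6812, 0.3701, 1.2340) x2=(-1.4042, -0.5090, 0.9842) x3=(-1.1524, -0.4607, 0.6726)
step 31: x0=(-2.0888, -0.6391, 0.0340) x1=(-0.6505, 0.3320, 1.2477) x2=(-1.4058, -0.5207, 0.9936) x3=(-1.1029, -0.4203, 0.7089)
step 32: x0=(-2.1232, -0.6681, -0.0027) x1=(-0.6200, 0.2941, 1.2614) x2=(-1.4085, -0.5330, 1.0041) x3=(-1.0513, -0.3799, 0.7429)
step 33: x0=(-2.1572, -0.6967, -0.0391) x1=(-0.5895, 0.2564, 1.2750) x2=(-1.4123, -0.5460, 1.0155) x3=(-0.9979, -0.3396, 0.7747)
step 34: x0=(-2.1908, -0.7250, -0.0752) x1=(-0.5591, 0.2190, 1.2885) x2=(-1.4173, -0.5598, 1.0276) x3=(-0.9430, -0.2994, 0.8044)
step 35: x0=(-2.2236, -0.7530, -0.1108) x1=(-0.5288, 0.1818, 1.3020) x2=(-1.4234, -0.5743, 1.0402) x3=(-0.8873, -0.2593, 0.8317)
step 36: x0=(-2.2557, -0.7805, -0.1457) x1=(-0.4986, 0.1449, 1.3154) x2=(-1.4308, -0.5896, 1.0532) x3=(-0.8313, -0.2196, 0.8565)
step 37: x0=(-2.2867, -0.8075, -0.1798) x1=(-0.4686, 0.1082, 1.3288) x2=(-1.4392, -0.6056, 1.0663) x3=(-0.7755, -0.1804, 0.8786)
step 0 velocities: v0=(-0.5600, -0.9000, -0.4000) v1=(0.9300, -0.5500, 0.6900) v2=(-0.1100, 0.1700, -0.4500) v3=(0.1400, -0.9700, -0.1200)
step 0: KE=3.1754, PE=3.5415, E=6.7169
step 37 velocities: v0=(-0.8216, -0.7218, -0.9081) v1=(0.8092, -0.9903, 0.3630) v2=(-0.2413, -0.4416, 0.3562) v3=(1.4973, 1.0516, 0.5571)
step 37: KE=4.9323, PE=1.7804, E=6.7127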